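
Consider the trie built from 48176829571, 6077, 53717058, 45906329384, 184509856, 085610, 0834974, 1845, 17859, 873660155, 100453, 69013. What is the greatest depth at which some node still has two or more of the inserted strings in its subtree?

Equivalently: take the maximum, over all pairs, of their longest common prefix length.
e.g. "1845" and "184509856" share the prefix "1845" of length 4; no pair shares a longer one.
Longest shared-prefix length: 4

4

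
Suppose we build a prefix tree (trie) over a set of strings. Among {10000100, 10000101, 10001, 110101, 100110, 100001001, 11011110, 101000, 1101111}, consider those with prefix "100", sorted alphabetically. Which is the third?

Words with prefix "100", in lexicographic order: "10000100", "100001001", "10000101", "10001", "100110"
Position 3: 10000101

10000101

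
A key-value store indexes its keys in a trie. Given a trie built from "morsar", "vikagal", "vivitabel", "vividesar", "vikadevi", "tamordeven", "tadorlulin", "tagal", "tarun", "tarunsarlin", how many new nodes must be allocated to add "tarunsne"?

2

Walking "tarunsne" from the root, the first 6 characters ("taruns") follow existing edges; "n" is the first miss.
New nodes needed: |"tarunsne"| − 6 = 8 − 6 = 2.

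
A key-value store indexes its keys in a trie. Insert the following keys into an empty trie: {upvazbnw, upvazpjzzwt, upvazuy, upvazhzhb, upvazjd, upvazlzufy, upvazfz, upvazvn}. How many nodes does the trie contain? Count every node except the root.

31

Insert word by word; a character creates a node only if that edge doesn't already exist:
  "upvazbnw" → 8 new (u, p, v, a, z, b, n, w)
  "upvazpjzzwt" → prefix "upvaz" already present; 6 new (p, j, z, z, w, t)
  "upvazuy" → prefix "upvaz" already present; 2 new (u, y)
  "upvazhzhb" → prefix "upvaz" already present; 4 new (h, z, h, b)
  "upvazjd" → prefix "upvaz" already present; 2 new (j, d)
  "upvazlzufy" → prefix "upvaz" already present; 5 new (l, z, u, f, y)
  "upvazfz" → prefix "upvaz" already present; 2 new (f, z)
  "upvazvn" → prefix "upvaz" already present; 2 new (v, n)
Total nodes = 8 + 6 + 2 + 4 + 2 + 5 + 2 + 2 = 31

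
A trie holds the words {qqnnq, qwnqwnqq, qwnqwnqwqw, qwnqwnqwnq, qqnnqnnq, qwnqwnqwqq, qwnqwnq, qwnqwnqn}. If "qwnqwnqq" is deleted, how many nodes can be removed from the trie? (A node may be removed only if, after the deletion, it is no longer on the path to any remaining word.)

1

Walk "qwnqwnqq" from the leaf back toward the root, removing each node that no remaining word uses.
The suffix "q" (1 node) is used only by "qwnqwnqq"; the node for "qwnqwnq" still has the child "w", so pruning stops there.
Nodes removed: 1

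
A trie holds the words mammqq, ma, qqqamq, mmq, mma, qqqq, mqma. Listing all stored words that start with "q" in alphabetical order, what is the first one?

qqqamq

DFS of the "q" subtree visits, in order: "qqqamq", "qqqq"
The 1st is qqqamq.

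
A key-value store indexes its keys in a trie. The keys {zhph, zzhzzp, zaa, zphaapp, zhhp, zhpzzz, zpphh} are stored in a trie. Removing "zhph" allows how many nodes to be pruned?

After clearing the end-marker at "zhph", prune upward until reaching a node still needed by another word.
The suffix "h" (1 node) is used only by "zhph"; the node for "zhp" still has the child "z", so pruning stops there.
Nodes removed: 1

1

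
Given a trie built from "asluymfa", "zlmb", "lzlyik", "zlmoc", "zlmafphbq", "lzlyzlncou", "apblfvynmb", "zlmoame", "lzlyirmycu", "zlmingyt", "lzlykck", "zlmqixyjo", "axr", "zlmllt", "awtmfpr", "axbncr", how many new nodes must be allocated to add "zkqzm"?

4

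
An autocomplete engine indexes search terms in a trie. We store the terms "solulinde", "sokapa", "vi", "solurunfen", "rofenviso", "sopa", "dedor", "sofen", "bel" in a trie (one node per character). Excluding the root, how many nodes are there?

43

For each word, the new-node count is its length minus the longest prefix already in the trie:
  "solulinde" → 9 new (s, o, l, u, l, i, n, d, e)
  "sokapa" → prefix "so" already present; 4 new (k, a, p, a)
  "vi" → 2 new (v, i)
  "solurunfen" → prefix "solu" already present; 6 new (r, u, n, f, e, n)
  "rofenviso" → 9 new (r, o, f, e, n, v, i, s, o)
  "sopa" → prefix "so" already present; 2 new (p, a)
  "dedor" → 5 new (d, e, d, o, r)
  "sofen" → prefix "so" already present; 3 new (f, e, n)
  "bel" → 3 new (b, e, l)
Total nodes = 9 + 4 + 2 + 6 + 9 + 2 + 5 + 3 + 3 = 43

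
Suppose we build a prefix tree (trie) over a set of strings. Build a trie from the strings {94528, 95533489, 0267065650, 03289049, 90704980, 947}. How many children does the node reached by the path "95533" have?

1

The children of the "95533" node are the distinct next characters among strings starting with "95533".
Characters that immediately follow "95533" among the stored strings: {4}.
That node has 1 child edge.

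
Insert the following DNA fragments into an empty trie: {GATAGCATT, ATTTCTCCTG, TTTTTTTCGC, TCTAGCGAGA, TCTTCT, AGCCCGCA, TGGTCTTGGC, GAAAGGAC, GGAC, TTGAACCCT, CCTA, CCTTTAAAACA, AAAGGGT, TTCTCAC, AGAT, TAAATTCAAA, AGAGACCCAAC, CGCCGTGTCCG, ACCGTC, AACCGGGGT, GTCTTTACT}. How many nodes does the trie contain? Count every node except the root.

145

For each word, the new-node count is its length minus the longest prefix already in the trie:
  "GATAGCATT" → 9 new (G, A, T, A, G, C, A, T, T)
  "ATTTCTCCTG" → 10 new (A, T, T, T, C, T, C, C, T, G)
  "TTTTTTTCGC" → 10 new (T, T, T, T, T, T, T, C, G, C)
  "TCTAGCGAGA" → prefix "T" already present; 9 new (C, T, A, G, C, G, A, G, A)
  "TCTTCT" → prefix "TCT" already present; 3 new (T, C, T)
  "AGCCCGCA" → prefix "A" already present; 7 new (G, C, C, C, G, C, A)
  "TGGTCTTGGC" → prefix "T" already present; 9 new (G, G, T, C, T, T, G, G, C)
  "GAAAGGAC" → prefix "GA" already present; 6 new (A, A, G, G, A, C)
  "GGAC" → prefix "G" already present; 3 new (G, A, C)
  "TTGAACCCT" → prefix "TT" already present; 7 new (G, A, A, C, C, C, T)
  "CCTA" → 4 new (C, C, T, A)
  "CCTTTAAAACA" → prefix "CCT" already present; 8 new (T, T, A, A, A, A, C, A)
  "AAAGGGT" → prefix "A" already present; 6 new (A, A, G, G, G, T)
  "TTCTCAC" → prefix "TT" already present; 5 new (C, T, C, A, C)
  "AGAT" → prefix "AG" already present; 2 new (A, T)
  "TAAATTCAAA" → prefix "T" already present; 9 new (A, A, A, T, T, C, A, A, A)
  "AGAGACCCAAC" → prefix "AGA" already present; 8 new (G, A, C, C, C, A, A, C)
  "CGCCGTGTCCG" → prefix "C" already present; 10 new (G, C, C, G, T, G, T, C, C, G)
  "ACCGTC" → prefix "A" already present; 5 new (C, C, G, T, C)
  "AACCGGGGT" → prefix "AA" already present; 7 new (C, C, G, G, G, G, T)
  "GTCTTTACT" → prefix "G" already present; 8 new (T, C, T, T, T, A, C, T)
Total nodes = 9 + 10 + 10 + 9 + 3 + 7 + 9 + 6 + 3 + 7 + 4 + 8 + 6 + 5 + 2 + 9 + 8 + 10 + 5 + 7 + 8 = 145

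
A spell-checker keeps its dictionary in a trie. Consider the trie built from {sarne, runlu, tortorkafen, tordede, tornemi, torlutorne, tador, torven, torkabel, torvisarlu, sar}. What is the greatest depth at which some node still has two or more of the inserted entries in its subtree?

Look for the deepest trie node that still has at least two words in its subtree.
"torven" and "torvisarlu" agree on "torv" (4 characters) before diverging; nothing deeper is shared.
Longest shared-prefix length: 4

4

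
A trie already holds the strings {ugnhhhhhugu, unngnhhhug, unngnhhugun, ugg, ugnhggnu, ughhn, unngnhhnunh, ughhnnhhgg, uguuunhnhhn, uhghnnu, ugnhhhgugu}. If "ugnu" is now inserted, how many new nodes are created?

1

"ugn" is already a path in the trie; the remaining "u" must be added.
New nodes needed: |"ugnu"| − 3 = 4 − 3 = 1.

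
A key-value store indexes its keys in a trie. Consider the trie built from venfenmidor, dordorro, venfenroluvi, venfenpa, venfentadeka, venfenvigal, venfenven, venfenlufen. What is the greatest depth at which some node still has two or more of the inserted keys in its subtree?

7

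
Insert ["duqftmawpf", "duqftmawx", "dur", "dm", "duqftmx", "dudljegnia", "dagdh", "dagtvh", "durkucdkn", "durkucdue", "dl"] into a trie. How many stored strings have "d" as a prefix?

Walk to "d"; the words in its subtree are exactly those with that prefix.
Matches: "dagdh", "dagtvh", "dl", "dm", "dudljegnia", "duqftmawpf", "duqftmawx", "duqftmx", "dur", "durkucdkn", "durkucdue"
Count: 11

11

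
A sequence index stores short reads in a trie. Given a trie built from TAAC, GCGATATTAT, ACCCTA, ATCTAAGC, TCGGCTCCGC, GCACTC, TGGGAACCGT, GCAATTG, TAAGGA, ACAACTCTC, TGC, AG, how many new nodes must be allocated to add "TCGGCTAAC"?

3

Walking "TCGGCTAAC" from the root, the first 6 characters ("TCGGCT") follow existing edges; "A" is the first miss.
So 9 − 6 = 3 new nodes.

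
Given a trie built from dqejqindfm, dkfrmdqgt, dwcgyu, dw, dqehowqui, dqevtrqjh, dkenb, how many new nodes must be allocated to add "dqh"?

Walking "dqh" from the root, the first 2 characters ("dq") follow existing edges; "h" is the first miss.
So 3 − 2 = 1 new nodes.

1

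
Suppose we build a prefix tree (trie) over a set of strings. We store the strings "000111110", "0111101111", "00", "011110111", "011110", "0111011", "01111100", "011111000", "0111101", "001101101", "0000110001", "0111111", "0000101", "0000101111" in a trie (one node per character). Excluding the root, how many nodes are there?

45

Count nodes per top-level branch (shared prefixes stored once):
  '0'-branch (00, 0000101, 0000101111, 0000110001, 000111110, 001101101, 0111011, 011110, 0111101, 011110111, 0111101111, 01111100, 011111000, 0111111): 45 nodes
Sum: 45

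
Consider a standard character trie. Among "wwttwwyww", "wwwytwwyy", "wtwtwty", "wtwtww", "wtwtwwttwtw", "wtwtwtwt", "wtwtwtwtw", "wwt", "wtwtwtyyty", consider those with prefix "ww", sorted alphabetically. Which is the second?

wwttwwyww

DFS of the "ww" subtree visits, in order: "wwt", "wwttwwyww", "wwwytwwyy"
The 2nd is wwttwwyww.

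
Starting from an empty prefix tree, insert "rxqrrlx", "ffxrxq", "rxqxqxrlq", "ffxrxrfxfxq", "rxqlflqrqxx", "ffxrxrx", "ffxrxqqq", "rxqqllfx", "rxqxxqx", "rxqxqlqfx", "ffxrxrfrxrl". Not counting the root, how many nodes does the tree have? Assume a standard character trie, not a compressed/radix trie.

52

Trace insertions, counting only characters that open a new branch:
  "rxqrrlx" → 7 new (r, x, q, r, r, l, x)
  "ffxrxq" → 6 new (f, f, x, r, x, q)
  "rxqxqxrlq" → prefix "rxq" already present; 6 new (x, q, x, r, l, q)
  "ffxrxrfxfxq" → prefix "ffxrx" already present; 6 new (r, f, x, f, x, q)
  "rxqlflqrqxx" → prefix "rxq" already present; 8 new (l, f, l, q, r, q, x, x)
  "ffxrxrx" → prefix "ffxrxr" already present; 1 new (x)
  "ffxrxqqq" → prefix "ffxrxq" already present; 2 new (q, q)
  "rxqqllfx" → prefix "rxq" already present; 5 new (q, l, l, f, x)
  "rxqxxqx" → prefix "rxqx" already present; 3 new (x, q, x)
  "rxqxqlqfx" → prefix "rxqxq" already present; 4 new (l, q, f, x)
  "ffxrxrfrxrl" → prefix "ffxrxrf" already present; 4 new (r, x, r, l)
Total nodes = 7 + 6 + 6 + 6 + 8 + 1 + 2 + 5 + 3 + 4 + 4 = 52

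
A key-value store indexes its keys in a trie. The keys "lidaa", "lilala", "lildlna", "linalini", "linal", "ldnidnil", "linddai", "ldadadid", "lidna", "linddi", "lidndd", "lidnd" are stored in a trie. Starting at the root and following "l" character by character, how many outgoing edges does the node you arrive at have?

Walk "l" from the root, arriving at one node.
Distinct next characters after "l": d, i.
That node has 2 child edges.

2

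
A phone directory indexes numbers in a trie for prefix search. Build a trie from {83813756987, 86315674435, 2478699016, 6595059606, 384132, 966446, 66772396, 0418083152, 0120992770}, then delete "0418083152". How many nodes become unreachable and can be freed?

Walk "0418083152" from the leaf back toward the root, removing each node that no remaining word uses.
The suffix "418083152" (9 nodes) is used only by "0418083152"; the node for "0" still has the child "1", so pruning stops there.
Nodes removed: 9

9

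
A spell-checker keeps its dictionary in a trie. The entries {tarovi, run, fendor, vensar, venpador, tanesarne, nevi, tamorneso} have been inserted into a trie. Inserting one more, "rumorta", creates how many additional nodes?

5

The longest prefix of "rumorta" already in the trie is "ru" (length 2).
Each of the 5 remaining characters creates one node.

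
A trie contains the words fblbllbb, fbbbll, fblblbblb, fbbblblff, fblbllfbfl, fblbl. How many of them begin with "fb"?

Filter for entries beginning with "fb":
Words under "fb": fbbblblff, fbbbll, fblbl, fblblbblb, fblbllbb, fblbllfbfl
Count: 6

6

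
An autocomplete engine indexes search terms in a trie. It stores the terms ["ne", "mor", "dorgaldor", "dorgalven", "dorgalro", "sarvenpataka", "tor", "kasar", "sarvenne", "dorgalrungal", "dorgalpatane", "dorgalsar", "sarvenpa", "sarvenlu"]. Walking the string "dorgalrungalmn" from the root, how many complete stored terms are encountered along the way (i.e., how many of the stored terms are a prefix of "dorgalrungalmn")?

1

Check each prefix of "dorgalrungalmn" against the stored set — each match is an end-marker on the path.
Prefixes of the query that are stored words: "dorgalrungal"
Count: 1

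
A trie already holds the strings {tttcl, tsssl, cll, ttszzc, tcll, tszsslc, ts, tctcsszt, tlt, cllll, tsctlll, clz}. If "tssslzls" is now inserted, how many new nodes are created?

3

Walking "tssslzls" from the root, the first 5 characters ("tsssl") follow existing edges; "z" is the first miss.
New nodes needed: |"tssslzls"| − 5 = 8 − 5 = 3.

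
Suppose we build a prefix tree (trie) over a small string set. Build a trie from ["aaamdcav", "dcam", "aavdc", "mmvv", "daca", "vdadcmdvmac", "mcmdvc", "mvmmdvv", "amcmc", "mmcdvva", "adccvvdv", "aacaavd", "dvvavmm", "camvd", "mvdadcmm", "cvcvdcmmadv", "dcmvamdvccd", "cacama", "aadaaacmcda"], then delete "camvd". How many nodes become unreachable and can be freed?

Walk "camvd" from the leaf back toward the root, removing each node that no remaining word uses.
The suffix "mvd" (3 nodes) is used only by "camvd"; the node for "ca" still has the child "c", so pruning stops there.
Nodes removed: 3

3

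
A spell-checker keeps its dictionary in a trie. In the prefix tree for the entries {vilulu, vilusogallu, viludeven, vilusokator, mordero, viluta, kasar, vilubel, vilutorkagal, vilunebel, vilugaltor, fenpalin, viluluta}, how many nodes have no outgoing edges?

12

Leaves are exactly the stored words that no other stored word extends.
Those words: "fenpalin", "kasar", "mordero", "vilubel", "viludeven", "vilugaltor", "viluluta", "vilunebel", "vilusogallu", "vilusokator", "viluta", "vilutorkagal"
Leaf count: 12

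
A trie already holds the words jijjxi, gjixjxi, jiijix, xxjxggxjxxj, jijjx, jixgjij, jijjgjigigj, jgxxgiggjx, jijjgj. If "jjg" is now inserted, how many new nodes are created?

2

"j" is already a path in the trie; the remaining "jg" must be added.
New nodes needed: |"jjg"| − 1 = 3 − 1 = 2.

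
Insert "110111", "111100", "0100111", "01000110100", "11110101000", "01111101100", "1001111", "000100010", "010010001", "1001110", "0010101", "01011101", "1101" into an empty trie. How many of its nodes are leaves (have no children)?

12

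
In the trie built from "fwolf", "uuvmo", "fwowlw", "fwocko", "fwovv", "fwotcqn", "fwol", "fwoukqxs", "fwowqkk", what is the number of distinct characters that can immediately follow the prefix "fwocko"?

0

Follow the path "fwocko" to its node, then look at its outgoing edges.
No stored string extends past "fwocko".
That node has 0 child edges.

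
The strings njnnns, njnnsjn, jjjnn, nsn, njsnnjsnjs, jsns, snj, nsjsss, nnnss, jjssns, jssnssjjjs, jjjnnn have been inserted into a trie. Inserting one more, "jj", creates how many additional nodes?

Every character of "jj" already lies on an existing path (it is a prefix of some stored word).
No new nodes are needed: 0.

0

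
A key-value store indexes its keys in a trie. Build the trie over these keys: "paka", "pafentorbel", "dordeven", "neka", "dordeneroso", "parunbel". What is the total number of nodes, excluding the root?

37

For each word, the new-node count is its length minus the longest prefix already in the trie:
  "paka" → 4 new (p, a, k, a)
  "pafentorbel" → prefix "pa" already present; 9 new (f, e, n, t, o, r, b, e, l)
  "dordeven" → 8 new (d, o, r, d, e, v, e, n)
  "neka" → 4 new (n, e, k, a)
  "dordeneroso" → prefix "dorde" already present; 6 new (n, e, r, o, s, o)
  "parunbel" → prefix "pa" already present; 6 new (r, u, n, b, e, l)
Total nodes = 4 + 9 + 8 + 4 + 6 + 6 = 37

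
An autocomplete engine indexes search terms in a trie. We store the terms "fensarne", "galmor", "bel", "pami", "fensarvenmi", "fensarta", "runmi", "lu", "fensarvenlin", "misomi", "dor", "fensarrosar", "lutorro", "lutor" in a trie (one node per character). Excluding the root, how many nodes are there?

Insert word by word; a character creates a node only if that edge doesn't already exist:
  "fensarne" → 8 new (f, e, n, s, a, r, n, e)
  "galmor" → 6 new (g, a, l, m, o, r)
  "bel" → 3 new (b, e, l)
  "pami" → 4 new (p, a, m, i)
  "fensarvenmi" → prefix "fensar" already present; 5 new (v, e, n, m, i)
  "fensarta" → prefix "fensar" already present; 2 new (t, a)
  "runmi" → 5 new (r, u, n, m, i)
  "lu" → 2 new (l, u)
  "fensarvenlin" → prefix "fensarven" already present; 3 new (l, i, n)
  "misomi" → 6 new (m, i, s, o, m, i)
  "dor" → 3 new (d, o, r)
  "fensarrosar" → prefix "fensar" already present; 5 new (r, o, s, a, r)
  "lutorro" → prefix "lu" already present; 5 new (t, o, r, r, o)
  "lutor" → prefix "lutor" already present; 0 new (none)
Total nodes = 8 + 6 + 3 + 4 + 5 + 2 + 5 + 2 + 3 + 6 + 3 + 5 + 5 + 0 = 57

57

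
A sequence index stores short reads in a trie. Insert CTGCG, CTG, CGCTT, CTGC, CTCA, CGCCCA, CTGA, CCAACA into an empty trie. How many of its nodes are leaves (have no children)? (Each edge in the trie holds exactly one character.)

A leaf is a node with no children — equivalently, the end of a word that is not a proper prefix of any other stored word.
Those words: "CCAACA", "CGCCCA", "CGCTT", "CTCA", "CTGA", "CTGCG"
Leaf count: 6

6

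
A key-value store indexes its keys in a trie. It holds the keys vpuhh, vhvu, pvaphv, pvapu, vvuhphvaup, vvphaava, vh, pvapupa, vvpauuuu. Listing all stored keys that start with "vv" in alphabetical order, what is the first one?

Words with prefix "vv", in lexicographic order: "vvpauuuu", "vvphaava", "vvuhphvaup"
The 1st is vvpauuuu.

vvpauuuu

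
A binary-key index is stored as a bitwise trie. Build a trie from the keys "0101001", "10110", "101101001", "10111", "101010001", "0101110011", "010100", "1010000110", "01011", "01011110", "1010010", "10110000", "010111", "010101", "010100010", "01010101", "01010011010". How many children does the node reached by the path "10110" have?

The children of the "10110" node are the distinct next characters among strings starting with "10110".
Characters that immediately follow "10110" among the stored strings: {0, 1}.
That node has 2 child edges.

2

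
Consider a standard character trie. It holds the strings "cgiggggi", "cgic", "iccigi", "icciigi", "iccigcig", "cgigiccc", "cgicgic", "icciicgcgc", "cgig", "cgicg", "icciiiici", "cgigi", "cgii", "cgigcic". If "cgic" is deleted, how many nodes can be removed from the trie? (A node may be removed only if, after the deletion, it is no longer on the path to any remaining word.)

0

After clearing the end-marker at "cgic", prune upward until reaching a node still needed by another word.
Every node on "cgic" is still needed (e.g. by "cgicgic"), so nothing is freed.
Nodes removed: 0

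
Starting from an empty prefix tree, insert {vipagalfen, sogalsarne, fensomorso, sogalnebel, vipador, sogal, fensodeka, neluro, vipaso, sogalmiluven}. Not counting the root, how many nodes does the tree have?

Trace insertions, counting only characters that open a new branch:
  "vipagalfen" → 10 new (v, i, p, a, g, a, l, f, e, n)
  "sogalsarne" → 10 new (s, o, g, a, l, s, a, r, n, e)
  "fensomorso" → 10 new (f, e, n, s, o, m, o, r, s, o)
  "sogalnebel" → prefix "sogal" already present; 5 new (n, e, b, e, l)
  "vipador" → prefix "vipa" already present; 3 new (d, o, r)
  "sogal" → prefix "sogal" already present; 0 new (none)
  "fensodeka" → prefix "fenso" already present; 4 new (d, e, k, a)
  "neluro" → 6 new (n, e, l, u, r, o)
  "vipaso" → prefix "vipa" already present; 2 new (s, o)
  "sogalmiluven" → prefix "sogal" already present; 7 new (m, i, l, u, v, e, n)
Total nodes = 10 + 10 + 10 + 5 + 3 + 0 + 4 + 6 + 2 + 7 = 57

57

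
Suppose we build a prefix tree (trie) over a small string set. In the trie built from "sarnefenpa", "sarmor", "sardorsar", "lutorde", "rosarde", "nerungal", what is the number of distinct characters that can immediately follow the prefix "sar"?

3

Follow the path "sar" to its node, then look at its outgoing edges.
Characters that immediately follow "sar" among the stored strings: {d, m, n}.
That node has 3 child edges.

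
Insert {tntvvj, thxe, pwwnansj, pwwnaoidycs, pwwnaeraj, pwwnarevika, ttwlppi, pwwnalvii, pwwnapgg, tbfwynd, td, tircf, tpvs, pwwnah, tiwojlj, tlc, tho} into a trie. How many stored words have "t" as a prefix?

10

Traverse to the node for "t", then collect every word in that subtree.
Words under "t": tbfwynd, td, tho, thxe, tircf, tiwojlj, tlc, tntvvj, tpvs, ttwlppi
Count: 10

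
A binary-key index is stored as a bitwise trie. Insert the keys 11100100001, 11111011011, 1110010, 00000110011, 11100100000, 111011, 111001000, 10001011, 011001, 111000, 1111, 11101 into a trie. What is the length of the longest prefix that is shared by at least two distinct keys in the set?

10

The deepest shared node is where two words last agree before diverging.
"11100100000" and "11100100001" agree on "1110010000" (10 characters) before diverging; nothing deeper is shared.
Longest shared-prefix length: 10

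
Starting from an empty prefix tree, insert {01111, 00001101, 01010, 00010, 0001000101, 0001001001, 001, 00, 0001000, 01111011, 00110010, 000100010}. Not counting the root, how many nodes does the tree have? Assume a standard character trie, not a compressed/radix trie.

35

Trie structure (* marks end of a word):
(root)
└─ 0
   ├─ 0 *
   │  ├─ 0
   │  │  ├─ 0
   │  │  │  └─ 1
   │  │  │     └─ 1
   │  │  │        └─ 0
   │  │  │           └─ 1 *
   │  │  └─ 1
   │  │     └─ 0 *
   │  │        └─ 0
   │  │           ├─ 0 *
   │  │           │  └─ 1
   │  │           │     └─ 0 *
   │  │           │        └─ 1 *
   │  │           └─ 1
   │  │              └─ 0
   │  │                 └─ 0
   │  │                    └─ 1 *
   │  └─ 1 *
   │     └─ 1
   │        └─ 0
   │           └─ 0
   │              └─ 1
   │                 └─ 0 *
   └─ 1
      ├─ 0
      │  └─ 1
      │     └─ 0 *
      └─ 1
         └─ 1
            └─ 1 *
               └─ 0
                  └─ 1
                     └─ 1 *
Counting every labelled node above: 35.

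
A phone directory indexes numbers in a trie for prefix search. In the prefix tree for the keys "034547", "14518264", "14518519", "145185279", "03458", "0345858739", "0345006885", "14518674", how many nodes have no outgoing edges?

Leaves are exactly the stored words that no other stored word extends.
Those words: "0345006885", "034547", "0345858739", "14518264", "14518519", "145185279", "14518674"
Leaf count: 7

7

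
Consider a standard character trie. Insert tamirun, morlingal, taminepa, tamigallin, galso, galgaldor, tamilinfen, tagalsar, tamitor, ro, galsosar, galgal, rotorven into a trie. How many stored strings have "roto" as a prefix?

1

Traverse to the node for "roto", then collect every word in that subtree.
Words under "roto": rotorven
Count: 1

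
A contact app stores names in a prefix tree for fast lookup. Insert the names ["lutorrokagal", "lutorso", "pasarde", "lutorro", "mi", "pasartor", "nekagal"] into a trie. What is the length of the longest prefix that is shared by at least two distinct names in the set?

7

Look for the deepest trie node that still has at least two words in its subtree.
e.g. "lutorro" and "lutorrokagal" share the prefix "lutorro" of length 7; no pair shares a longer one.
Longest shared-prefix length: 7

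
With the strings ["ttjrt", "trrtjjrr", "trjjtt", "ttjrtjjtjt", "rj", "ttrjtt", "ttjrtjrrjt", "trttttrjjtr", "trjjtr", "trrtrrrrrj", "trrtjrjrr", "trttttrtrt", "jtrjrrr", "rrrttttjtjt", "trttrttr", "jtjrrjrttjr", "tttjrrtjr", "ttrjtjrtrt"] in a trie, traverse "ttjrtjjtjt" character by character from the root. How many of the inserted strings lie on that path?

2

Check each prefix of "ttjrtjjtjt" against the stored set — each match is an end-marker on the path.
Prefixes of the query that are stored words: "ttjrt", "ttjrtjjtjt"
Count: 2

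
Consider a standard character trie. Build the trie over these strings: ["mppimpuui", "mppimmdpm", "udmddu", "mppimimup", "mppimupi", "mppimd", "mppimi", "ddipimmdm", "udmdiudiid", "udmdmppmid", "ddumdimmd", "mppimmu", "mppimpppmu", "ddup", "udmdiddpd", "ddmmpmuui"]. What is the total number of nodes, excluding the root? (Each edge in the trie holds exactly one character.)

72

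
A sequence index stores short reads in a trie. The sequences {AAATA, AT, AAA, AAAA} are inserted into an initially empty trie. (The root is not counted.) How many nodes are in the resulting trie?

7

Insert word by word; a character creates a node only if that edge doesn't already exist:
  "AAATA" → 5 new (A, A, A, T, A)
  "AT" → prefix "A" already present; 1 new (T)
  "AAA" → prefix "AAA" already present; 0 new (none)
  "AAAA" → prefix "AAA" already present; 1 new (A)
Total nodes = 5 + 1 + 0 + 1 = 7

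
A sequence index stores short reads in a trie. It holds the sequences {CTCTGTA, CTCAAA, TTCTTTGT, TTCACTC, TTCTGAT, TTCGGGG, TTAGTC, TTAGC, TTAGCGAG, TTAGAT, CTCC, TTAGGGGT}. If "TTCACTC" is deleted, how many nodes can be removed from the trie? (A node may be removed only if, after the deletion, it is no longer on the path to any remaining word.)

4

A node on "TTCACTC"'s path can go only if nothing else ends at it or branches off below it.
The suffix "ACTC" (4 nodes) is used only by "TTCACTC"; the node for "TTC" still has the child "T", so pruning stops there.
Nodes removed: 4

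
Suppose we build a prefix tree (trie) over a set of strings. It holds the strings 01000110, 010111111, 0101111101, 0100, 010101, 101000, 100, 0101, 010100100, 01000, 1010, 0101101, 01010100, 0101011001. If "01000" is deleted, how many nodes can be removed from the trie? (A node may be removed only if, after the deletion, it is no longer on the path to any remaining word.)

After clearing the end-marker at "01000", prune upward until reaching a node still needed by another word.
Every node on "01000" is still needed (e.g. by "01000110"), so nothing is freed.
Nodes removed: 0

0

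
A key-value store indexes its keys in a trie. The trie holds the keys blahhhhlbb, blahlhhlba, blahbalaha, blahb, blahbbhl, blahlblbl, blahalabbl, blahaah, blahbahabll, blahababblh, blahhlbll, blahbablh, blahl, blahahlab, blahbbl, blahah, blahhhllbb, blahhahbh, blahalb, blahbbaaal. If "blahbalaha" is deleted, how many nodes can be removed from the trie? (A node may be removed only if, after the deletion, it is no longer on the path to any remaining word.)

Walk "blahbalaha" from the leaf back toward the root, removing each node that no remaining word uses.
The suffix "laha" (4 nodes) is used only by "blahbalaha"; the node for "blahba" still has the child "h", so pruning stops there.
Nodes removed: 4

4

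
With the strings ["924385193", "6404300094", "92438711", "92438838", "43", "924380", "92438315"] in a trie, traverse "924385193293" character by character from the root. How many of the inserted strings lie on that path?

Traverse "924385193293" character by character; count nodes along the way that are marked as word ends.
Prefixes of the query that are stored words: "924385193"
Count: 1

1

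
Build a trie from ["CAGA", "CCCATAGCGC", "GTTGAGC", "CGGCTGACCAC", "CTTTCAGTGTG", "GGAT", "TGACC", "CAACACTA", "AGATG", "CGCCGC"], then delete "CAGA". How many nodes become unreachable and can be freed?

After clearing the end-marker at "CAGA", prune upward until reaching a node still needed by another word.
The suffix "GA" (2 nodes) is used only by "CAGA"; the node for "CA" still has the child "A", so pruning stops there.
Nodes removed: 2

2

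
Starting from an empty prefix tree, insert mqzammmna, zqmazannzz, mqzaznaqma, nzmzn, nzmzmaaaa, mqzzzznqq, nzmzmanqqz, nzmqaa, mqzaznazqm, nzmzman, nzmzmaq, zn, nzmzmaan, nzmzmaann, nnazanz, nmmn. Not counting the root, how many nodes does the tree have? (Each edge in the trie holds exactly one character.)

64

For each word, the new-node count is its length minus the longest prefix already in the trie:
  "mqzammmna" → 9 new (m, q, z, a, m, m, m, n, a)
  "zqmazannzz" → 10 new (z, q, m, a, z, a, n, n, z, z)
  "mqzaznaqma" → prefix "mqza" already present; 6 new (z, n, a, q, m, a)
  "nzmzn" → 5 new (n, z, m, z, n)
  "nzmzmaaaa" → prefix "nzmz" already present; 5 new (m, a, a, a, a)
  "mqzzzznqq" → prefix "mqz" already present; 6 new (z, z, z, n, q, q)
  "nzmzmanqqz" → prefix "nzmzma" already present; 4 new (n, q, q, z)
  "nzmqaa" → prefix "nzm" already present; 3 new (q, a, a)
  "mqzaznazqm" → prefix "mqzazna" already present; 3 new (z, q, m)
  "nzmzman" → prefix "nzmzman" already present; 0 new (none)
  "nzmzmaq" → prefix "nzmzma" already present; 1 new (q)
  "zn" → prefix "z" already present; 1 new (n)
  "nzmzmaan" → prefix "nzmzmaa" already present; 1 new (n)
  "nzmzmaann" → prefix "nzmzmaan" already present; 1 new (n)
  "nnazanz" → prefix "n" already present; 6 new (n, a, z, a, n, z)
  "nmmn" → prefix "n" already present; 3 new (m, m, n)
Total nodes = 9 + 10 + 6 + 5 + 5 + 6 + 4 + 3 + 3 + 0 + 1 + 1 + 1 + 1 + 6 + 3 = 64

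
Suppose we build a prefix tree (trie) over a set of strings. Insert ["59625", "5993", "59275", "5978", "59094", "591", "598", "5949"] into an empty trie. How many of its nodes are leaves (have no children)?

8

Leaves are exactly the stored words that no other stored word extends.
Those words: "59094", "591", "59275", "5949", "59625", "5978", "598", "5993"
Leaf count: 8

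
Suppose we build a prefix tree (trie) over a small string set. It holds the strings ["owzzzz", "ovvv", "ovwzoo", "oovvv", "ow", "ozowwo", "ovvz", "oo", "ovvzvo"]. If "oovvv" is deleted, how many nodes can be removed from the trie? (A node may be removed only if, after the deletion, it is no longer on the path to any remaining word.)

3

After clearing the end-marker at "oovvv", prune upward until reaching a node still needed by another word.
The suffix "vvv" (3 nodes) is used only by "oovvv"; "oo" is itself a stored word, so pruning stops there.
Nodes removed: 3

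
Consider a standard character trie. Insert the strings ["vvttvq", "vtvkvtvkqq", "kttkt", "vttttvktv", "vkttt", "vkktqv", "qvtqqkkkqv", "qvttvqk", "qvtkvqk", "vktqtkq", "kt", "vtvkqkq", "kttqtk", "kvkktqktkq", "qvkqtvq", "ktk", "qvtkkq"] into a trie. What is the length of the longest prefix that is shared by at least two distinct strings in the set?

4

The deepest shared node is where two words last agree before diverging.
e.g. "qvtkkq" and "qvtkvqk" share the prefix "qvtk" of length 4; no pair shares a longer one.
Longest shared-prefix length: 4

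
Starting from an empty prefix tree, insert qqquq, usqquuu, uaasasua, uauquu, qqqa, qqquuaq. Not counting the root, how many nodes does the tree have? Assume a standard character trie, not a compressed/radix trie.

Trace insertions, counting only characters that open a new branch:
  "qqquq" → 5 new (q, q, q, u, q)
  "usqquuu" → 7 new (u, s, q, q, u, u, u)
  "uaasasua" → prefix "u" already present; 7 new (a, a, s, a, s, u, a)
  "uauquu" → prefix "ua" already present; 4 new (u, q, u, u)
  "qqqa" → prefix "qqq" already present; 1 new (a)
  "qqquuaq" → prefix "qqqu" already present; 3 new (u, a, q)
Total nodes = 5 + 7 + 7 + 4 + 1 + 3 = 27

27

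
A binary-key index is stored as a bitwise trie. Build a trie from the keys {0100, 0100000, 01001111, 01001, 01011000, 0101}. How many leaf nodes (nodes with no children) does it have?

3

A leaf is a node with no children — equivalently, the end of a word that is not a proper prefix of any other stored word.
Those words: "0100000", "01001111", "01011000"
Leaf count: 3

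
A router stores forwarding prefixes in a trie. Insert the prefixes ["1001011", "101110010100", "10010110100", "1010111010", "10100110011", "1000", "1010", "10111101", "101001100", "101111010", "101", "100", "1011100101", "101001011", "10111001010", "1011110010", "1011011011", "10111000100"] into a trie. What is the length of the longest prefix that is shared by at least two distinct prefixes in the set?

11

Equivalently: take the maximum, over all pairs, of their longest common prefix length.
"10111001010" and "101110010100" agree on "10111001010" (11 characters) before diverging; nothing deeper is shared.
Longest shared-prefix length: 11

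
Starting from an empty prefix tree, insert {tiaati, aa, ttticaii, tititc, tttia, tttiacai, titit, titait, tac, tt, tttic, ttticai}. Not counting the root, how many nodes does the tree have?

28

Insert word by word; a character creates a node only if that edge doesn't already exist:
  "tiaati" → 6 new (t, i, a, a, t, i)
  "aa" → 2 new (a, a)
  "ttticaii" → prefix "t" already present; 7 new (t, t, i, c, a, i, i)
  "tititc" → prefix "ti" already present; 4 new (t, i, t, c)
  "tttia" → prefix "ttti" already present; 1 new (a)
  "tttiacai" → prefix "tttia" already present; 3 new (c, a, i)
  "titit" → prefix "titit" already present; 0 new (none)
  "titait" → prefix "tit" already present; 3 new (a, i, t)
  "tac" → prefix "t" already present; 2 new (a, c)
  "tt" → prefix "tt" already present; 0 new (none)
  "tttic" → prefix "tttic" already present; 0 new (none)
  "ttticai" → prefix "ttticai" already present; 0 new (none)
Total nodes = 6 + 2 + 7 + 4 + 1 + 3 + 0 + 3 + 2 + 0 + 0 + 0 = 28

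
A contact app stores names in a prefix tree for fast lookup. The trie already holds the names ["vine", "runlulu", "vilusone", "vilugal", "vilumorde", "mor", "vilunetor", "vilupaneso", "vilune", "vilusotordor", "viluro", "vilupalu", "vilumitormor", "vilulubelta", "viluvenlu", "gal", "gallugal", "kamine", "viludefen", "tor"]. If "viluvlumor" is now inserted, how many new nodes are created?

"viluv" is already a path in the trie; the remaining "lumor" must be added.
Each of the 5 remaining characters creates one node.

5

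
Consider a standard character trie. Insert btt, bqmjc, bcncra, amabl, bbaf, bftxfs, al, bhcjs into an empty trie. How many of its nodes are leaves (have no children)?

8

Leaves are exactly the stored words that no other stored word extends.
Those words: "al", "amabl", "bbaf", "bcncra", "bftxfs", "bhcjs", "bqmjc", "btt"
Leaf count: 8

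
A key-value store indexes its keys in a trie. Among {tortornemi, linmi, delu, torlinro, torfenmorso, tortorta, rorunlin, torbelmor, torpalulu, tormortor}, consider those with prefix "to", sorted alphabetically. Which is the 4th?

tormortor

Words with prefix "to", in lexicographic order: "torbelmor", "torfenmorso", "torlinro", "tormortor", "torpalulu", "tortornemi", "tortorta"
The 4th is tormortor.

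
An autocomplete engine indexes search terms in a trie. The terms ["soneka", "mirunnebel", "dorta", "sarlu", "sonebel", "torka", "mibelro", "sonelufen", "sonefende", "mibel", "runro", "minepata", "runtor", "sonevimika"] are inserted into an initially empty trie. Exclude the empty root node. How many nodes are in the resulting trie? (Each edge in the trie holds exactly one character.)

For each word, the new-node count is its length minus the longest prefix already in the trie:
  "soneka" → 6 new (s, o, n, e, k, a)
  "mirunnebel" → 10 new (m, i, r, u, n, n, e, b, e, l)
  "dorta" → 5 new (d, o, r, t, a)
  "sarlu" → prefix "s" already present; 4 new (a, r, l, u)
  "sonebel" → prefix "sone" already present; 3 new (b, e, l)
  "torka" → 5 new (t, o, r, k, a)
  "mibelro" → prefix "mi" already present; 5 new (b, e, l, r, o)
  "sonelufen" → prefix "sone" already present; 5 new (l, u, f, e, n)
  "sonefende" → prefix "sone" already present; 5 new (f, e, n, d, e)
  "mibel" → prefix "mibel" already present; 0 new (none)
  "runro" → 5 new (r, u, n, r, o)
  "minepata" → prefix "mi" already present; 6 new (n, e, p, a, t, a)
  "runtor" → prefix "run" already present; 3 new (t, o, r)
  "sonevimika" → prefix "sone" already present; 6 new (v, i, m, i, k, a)
Total nodes = 6 + 10 + 5 + 4 + 3 + 5 + 5 + 5 + 5 + 0 + 5 + 6 + 3 + 6 = 68

68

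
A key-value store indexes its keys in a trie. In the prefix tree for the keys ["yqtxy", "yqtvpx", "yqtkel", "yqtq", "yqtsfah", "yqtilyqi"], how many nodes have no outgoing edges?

A leaf is a node with no children — equivalently, the end of a word that is not a proper prefix of any other stored word.
Those words: "yqtilyqi", "yqtkel", "yqtq", "yqtsfah", "yqtvpx", "yqtxy"
Leaf count: 6

6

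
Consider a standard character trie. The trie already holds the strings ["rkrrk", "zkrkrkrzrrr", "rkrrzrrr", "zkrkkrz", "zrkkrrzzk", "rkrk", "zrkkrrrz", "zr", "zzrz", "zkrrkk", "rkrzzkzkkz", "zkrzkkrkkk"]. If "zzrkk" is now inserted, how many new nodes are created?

2

"zzr" is already a path in the trie; the remaining "kk" must be added.
Each of the 2 remaining characters creates one node.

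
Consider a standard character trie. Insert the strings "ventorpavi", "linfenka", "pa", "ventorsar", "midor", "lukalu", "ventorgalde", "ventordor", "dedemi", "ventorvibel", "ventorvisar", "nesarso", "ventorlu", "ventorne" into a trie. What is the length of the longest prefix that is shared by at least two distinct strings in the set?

The deepest shared node is where two words last agree before diverging.
"ventorvibel" and "ventorvisar" agree on "ventorvi" (8 characters) before diverging; nothing deeper is shared.
Longest shared-prefix length: 8

8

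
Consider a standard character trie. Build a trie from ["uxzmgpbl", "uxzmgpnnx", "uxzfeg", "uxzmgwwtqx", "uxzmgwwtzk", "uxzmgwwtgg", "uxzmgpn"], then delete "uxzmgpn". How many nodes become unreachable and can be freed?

0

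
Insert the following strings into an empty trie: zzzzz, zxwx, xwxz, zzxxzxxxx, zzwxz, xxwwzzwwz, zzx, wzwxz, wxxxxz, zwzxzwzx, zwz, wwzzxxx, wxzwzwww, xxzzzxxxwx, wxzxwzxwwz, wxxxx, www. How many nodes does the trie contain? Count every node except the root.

For each word, the new-node count is its length minus the longest prefix already in the trie:
  "zzzzz" → 5 new (z, z, z, z, z)
  "zxwx" → prefix "z" already present; 3 new (x, w, x)
  "xwxz" → 4 new (x, w, x, z)
  "zzxxzxxxx" → prefix "zz" already present; 7 new (x, x, z, x, x, x, x)
  "zzwxz" → prefix "zz" already present; 3 new (w, x, z)
  "xxwwzzwwz" → prefix "x" already present; 8 new (x, w, w, z, z, w, w, z)
  "zzx" → prefix "zzx" already present; 0 new (none)
  "wzwxz" → 5 new (w, z, w, x, z)
  "wxxxxz" → prefix "w" already present; 5 new (x, x, x, x, z)
  "zwzxzwzx" → prefix "z" already present; 7 new (w, z, x, z, w, z, x)
  "zwz" → prefix "zwz" already present; 0 new (none)
  "wwzzxxx" → prefix "w" already present; 6 new (w, z, z, x, x, x)
  "wxzwzwww" → prefix "wx" already present; 6 new (z, w, z, w, w, w)
  "xxzzzxxxwx" → prefix "xx" already present; 8 new (z, z, z, x, x, x, w, x)
  "wxzxwzxwwz" → prefix "wxz" already present; 7 new (x, w, z, x, w, w, z)
  "wxxxx" → prefix "wxxxx" already present; 0 new (none)
  "www" → prefix "ww" already present; 1 new (w)
Total nodes = 5 + 3 + 4 + 7 + 3 + 8 + 0 + 5 + 5 + 7 + 0 + 6 + 6 + 8 + 7 + 0 + 1 = 75

75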